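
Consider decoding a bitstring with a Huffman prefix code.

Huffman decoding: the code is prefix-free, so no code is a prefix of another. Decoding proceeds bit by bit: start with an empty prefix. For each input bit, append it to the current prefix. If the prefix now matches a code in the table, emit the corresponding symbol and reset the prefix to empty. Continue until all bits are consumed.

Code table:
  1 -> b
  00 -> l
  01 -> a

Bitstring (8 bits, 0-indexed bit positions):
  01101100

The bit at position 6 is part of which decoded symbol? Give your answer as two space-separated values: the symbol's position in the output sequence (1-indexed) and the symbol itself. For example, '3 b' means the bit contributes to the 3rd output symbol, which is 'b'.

Bit 0: prefix='0' (no match yet)
Bit 1: prefix='01' -> emit 'a', reset
Bit 2: prefix='1' -> emit 'b', reset
Bit 3: prefix='0' (no match yet)
Bit 4: prefix='01' -> emit 'a', reset
Bit 5: prefix='1' -> emit 'b', reset
Bit 6: prefix='0' (no match yet)
Bit 7: prefix='00' -> emit 'l', reset

Answer: 5 l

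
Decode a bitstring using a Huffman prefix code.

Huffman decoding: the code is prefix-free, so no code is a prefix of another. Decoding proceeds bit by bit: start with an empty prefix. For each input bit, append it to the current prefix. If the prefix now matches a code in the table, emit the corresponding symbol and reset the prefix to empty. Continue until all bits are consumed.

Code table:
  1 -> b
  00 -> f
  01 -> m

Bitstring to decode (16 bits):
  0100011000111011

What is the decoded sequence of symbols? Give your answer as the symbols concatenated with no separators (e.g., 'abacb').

Answer: mfmbfmbbmb

Derivation:
Bit 0: prefix='0' (no match yet)
Bit 1: prefix='01' -> emit 'm', reset
Bit 2: prefix='0' (no match yet)
Bit 3: prefix='00' -> emit 'f', reset
Bit 4: prefix='0' (no match yet)
Bit 5: prefix='01' -> emit 'm', reset
Bit 6: prefix='1' -> emit 'b', reset
Bit 7: prefix='0' (no match yet)
Bit 8: prefix='00' -> emit 'f', reset
Bit 9: prefix='0' (no match yet)
Bit 10: prefix='01' -> emit 'm', reset
Bit 11: prefix='1' -> emit 'b', reset
Bit 12: prefix='1' -> emit 'b', reset
Bit 13: prefix='0' (no match yet)
Bit 14: prefix='01' -> emit 'm', reset
Bit 15: prefix='1' -> emit 'b', reset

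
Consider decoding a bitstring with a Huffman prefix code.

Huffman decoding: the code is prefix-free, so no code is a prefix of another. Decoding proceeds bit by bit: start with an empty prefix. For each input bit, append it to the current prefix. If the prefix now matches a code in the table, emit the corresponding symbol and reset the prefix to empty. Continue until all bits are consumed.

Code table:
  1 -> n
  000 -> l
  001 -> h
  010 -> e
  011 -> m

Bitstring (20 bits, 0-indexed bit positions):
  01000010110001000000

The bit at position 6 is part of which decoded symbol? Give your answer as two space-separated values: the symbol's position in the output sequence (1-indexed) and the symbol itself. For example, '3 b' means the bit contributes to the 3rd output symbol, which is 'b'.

Answer: 3 n

Derivation:
Bit 0: prefix='0' (no match yet)
Bit 1: prefix='01' (no match yet)
Bit 2: prefix='010' -> emit 'e', reset
Bit 3: prefix='0' (no match yet)
Bit 4: prefix='00' (no match yet)
Bit 5: prefix='000' -> emit 'l', reset
Bit 6: prefix='1' -> emit 'n', reset
Bit 7: prefix='0' (no match yet)
Bit 8: prefix='01' (no match yet)
Bit 9: prefix='011' -> emit 'm', reset
Bit 10: prefix='0' (no match yet)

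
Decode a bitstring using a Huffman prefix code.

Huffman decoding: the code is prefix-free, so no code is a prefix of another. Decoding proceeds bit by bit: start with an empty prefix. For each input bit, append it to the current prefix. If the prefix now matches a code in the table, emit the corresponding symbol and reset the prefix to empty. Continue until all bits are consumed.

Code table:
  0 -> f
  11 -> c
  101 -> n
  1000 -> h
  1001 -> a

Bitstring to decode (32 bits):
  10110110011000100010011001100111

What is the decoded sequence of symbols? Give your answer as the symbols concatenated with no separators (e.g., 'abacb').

Bit 0: prefix='1' (no match yet)
Bit 1: prefix='10' (no match yet)
Bit 2: prefix='101' -> emit 'n', reset
Bit 3: prefix='1' (no match yet)
Bit 4: prefix='10' (no match yet)
Bit 5: prefix='101' -> emit 'n', reset
Bit 6: prefix='1' (no match yet)
Bit 7: prefix='10' (no match yet)
Bit 8: prefix='100' (no match yet)
Bit 9: prefix='1001' -> emit 'a', reset
Bit 10: prefix='1' (no match yet)
Bit 11: prefix='10' (no match yet)
Bit 12: prefix='100' (no match yet)
Bit 13: prefix='1000' -> emit 'h', reset
Bit 14: prefix='1' (no match yet)
Bit 15: prefix='10' (no match yet)
Bit 16: prefix='100' (no match yet)
Bit 17: prefix='1000' -> emit 'h', reset
Bit 18: prefix='1' (no match yet)
Bit 19: prefix='10' (no match yet)
Bit 20: prefix='100' (no match yet)
Bit 21: prefix='1001' -> emit 'a', reset
Bit 22: prefix='1' (no match yet)
Bit 23: prefix='10' (no match yet)
Bit 24: prefix='100' (no match yet)
Bit 25: prefix='1001' -> emit 'a', reset
Bit 26: prefix='1' (no match yet)
Bit 27: prefix='10' (no match yet)
Bit 28: prefix='100' (no match yet)
Bit 29: prefix='1001' -> emit 'a', reset
Bit 30: prefix='1' (no match yet)
Bit 31: prefix='11' -> emit 'c', reset

Answer: nnahhaaac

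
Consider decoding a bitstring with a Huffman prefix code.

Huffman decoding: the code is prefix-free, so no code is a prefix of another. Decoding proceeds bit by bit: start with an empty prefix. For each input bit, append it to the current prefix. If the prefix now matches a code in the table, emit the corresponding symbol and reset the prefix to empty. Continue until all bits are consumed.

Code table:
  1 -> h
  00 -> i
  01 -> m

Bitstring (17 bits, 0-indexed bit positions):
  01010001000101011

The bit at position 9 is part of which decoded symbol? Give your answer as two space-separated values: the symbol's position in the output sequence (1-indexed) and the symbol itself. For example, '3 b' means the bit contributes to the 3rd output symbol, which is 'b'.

Answer: 5 i

Derivation:
Bit 0: prefix='0' (no match yet)
Bit 1: prefix='01' -> emit 'm', reset
Bit 2: prefix='0' (no match yet)
Bit 3: prefix='01' -> emit 'm', reset
Bit 4: prefix='0' (no match yet)
Bit 5: prefix='00' -> emit 'i', reset
Bit 6: prefix='0' (no match yet)
Bit 7: prefix='01' -> emit 'm', reset
Bit 8: prefix='0' (no match yet)
Bit 9: prefix='00' -> emit 'i', reset
Bit 10: prefix='0' (no match yet)
Bit 11: prefix='01' -> emit 'm', reset
Bit 12: prefix='0' (no match yet)
Bit 13: prefix='01' -> emit 'm', reset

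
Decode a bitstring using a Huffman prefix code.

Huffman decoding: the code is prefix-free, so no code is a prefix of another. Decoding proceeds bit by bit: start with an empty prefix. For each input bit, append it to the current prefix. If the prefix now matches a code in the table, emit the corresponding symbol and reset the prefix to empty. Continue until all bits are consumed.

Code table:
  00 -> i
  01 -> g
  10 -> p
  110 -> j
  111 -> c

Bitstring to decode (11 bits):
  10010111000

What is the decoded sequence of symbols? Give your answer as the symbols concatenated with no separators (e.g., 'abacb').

Bit 0: prefix='1' (no match yet)
Bit 1: prefix='10' -> emit 'p', reset
Bit 2: prefix='0' (no match yet)
Bit 3: prefix='01' -> emit 'g', reset
Bit 4: prefix='0' (no match yet)
Bit 5: prefix='01' -> emit 'g', reset
Bit 6: prefix='1' (no match yet)
Bit 7: prefix='11' (no match yet)
Bit 8: prefix='110' -> emit 'j', reset
Bit 9: prefix='0' (no match yet)
Bit 10: prefix='00' -> emit 'i', reset

Answer: pggji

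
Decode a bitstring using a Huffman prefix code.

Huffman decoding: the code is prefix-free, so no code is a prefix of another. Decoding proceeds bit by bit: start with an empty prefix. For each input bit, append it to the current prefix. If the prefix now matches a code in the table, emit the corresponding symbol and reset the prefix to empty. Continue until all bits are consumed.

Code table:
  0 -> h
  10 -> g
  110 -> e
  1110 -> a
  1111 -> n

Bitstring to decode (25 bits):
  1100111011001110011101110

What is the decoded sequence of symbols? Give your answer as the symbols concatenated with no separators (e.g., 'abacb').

Bit 0: prefix='1' (no match yet)
Bit 1: prefix='11' (no match yet)
Bit 2: prefix='110' -> emit 'e', reset
Bit 3: prefix='0' -> emit 'h', reset
Bit 4: prefix='1' (no match yet)
Bit 5: prefix='11' (no match yet)
Bit 6: prefix='111' (no match yet)
Bit 7: prefix='1110' -> emit 'a', reset
Bit 8: prefix='1' (no match yet)
Bit 9: prefix='11' (no match yet)
Bit 10: prefix='110' -> emit 'e', reset
Bit 11: prefix='0' -> emit 'h', reset
Bit 12: prefix='1' (no match yet)
Bit 13: prefix='11' (no match yet)
Bit 14: prefix='111' (no match yet)
Bit 15: prefix='1110' -> emit 'a', reset
Bit 16: prefix='0' -> emit 'h', reset
Bit 17: prefix='1' (no match yet)
Bit 18: prefix='11' (no match yet)
Bit 19: prefix='111' (no match yet)
Bit 20: prefix='1110' -> emit 'a', reset
Bit 21: prefix='1' (no match yet)
Bit 22: prefix='11' (no match yet)
Bit 23: prefix='111' (no match yet)
Bit 24: prefix='1110' -> emit 'a', reset

Answer: ehaehahaa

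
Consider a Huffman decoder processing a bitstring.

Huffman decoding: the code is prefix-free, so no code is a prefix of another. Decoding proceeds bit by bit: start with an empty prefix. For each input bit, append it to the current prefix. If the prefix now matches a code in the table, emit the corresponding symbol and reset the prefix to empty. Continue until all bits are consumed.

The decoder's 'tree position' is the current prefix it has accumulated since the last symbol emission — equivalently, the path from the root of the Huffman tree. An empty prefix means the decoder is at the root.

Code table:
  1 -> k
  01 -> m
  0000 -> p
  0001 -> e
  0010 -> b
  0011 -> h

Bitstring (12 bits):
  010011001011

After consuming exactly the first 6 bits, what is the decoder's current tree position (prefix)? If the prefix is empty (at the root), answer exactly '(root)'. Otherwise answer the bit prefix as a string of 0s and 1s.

Bit 0: prefix='0' (no match yet)
Bit 1: prefix='01' -> emit 'm', reset
Bit 2: prefix='0' (no match yet)
Bit 3: prefix='00' (no match yet)
Bit 4: prefix='001' (no match yet)
Bit 5: prefix='0011' -> emit 'h', reset

Answer: (root)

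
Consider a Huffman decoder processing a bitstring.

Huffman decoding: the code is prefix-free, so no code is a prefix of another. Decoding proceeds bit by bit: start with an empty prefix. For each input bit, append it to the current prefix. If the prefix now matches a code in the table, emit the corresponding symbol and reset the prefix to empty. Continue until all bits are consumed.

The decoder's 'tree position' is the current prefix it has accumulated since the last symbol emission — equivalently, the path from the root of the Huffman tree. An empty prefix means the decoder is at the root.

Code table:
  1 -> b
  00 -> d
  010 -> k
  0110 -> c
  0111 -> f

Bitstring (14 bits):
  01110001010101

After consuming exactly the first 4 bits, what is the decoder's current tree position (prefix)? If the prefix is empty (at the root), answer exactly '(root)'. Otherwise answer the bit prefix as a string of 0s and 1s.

Bit 0: prefix='0' (no match yet)
Bit 1: prefix='01' (no match yet)
Bit 2: prefix='011' (no match yet)
Bit 3: prefix='0111' -> emit 'f', reset

Answer: (root)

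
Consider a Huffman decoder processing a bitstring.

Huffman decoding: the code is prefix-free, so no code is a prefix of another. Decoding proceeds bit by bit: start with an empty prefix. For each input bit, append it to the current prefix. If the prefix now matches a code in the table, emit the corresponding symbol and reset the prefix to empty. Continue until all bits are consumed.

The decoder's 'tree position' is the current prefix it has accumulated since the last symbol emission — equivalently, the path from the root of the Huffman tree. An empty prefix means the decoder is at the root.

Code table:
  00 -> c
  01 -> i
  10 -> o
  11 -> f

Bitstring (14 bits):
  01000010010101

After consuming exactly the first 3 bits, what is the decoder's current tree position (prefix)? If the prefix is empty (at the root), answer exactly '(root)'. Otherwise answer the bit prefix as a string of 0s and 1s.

Bit 0: prefix='0' (no match yet)
Bit 1: prefix='01' -> emit 'i', reset
Bit 2: prefix='0' (no match yet)

Answer: 0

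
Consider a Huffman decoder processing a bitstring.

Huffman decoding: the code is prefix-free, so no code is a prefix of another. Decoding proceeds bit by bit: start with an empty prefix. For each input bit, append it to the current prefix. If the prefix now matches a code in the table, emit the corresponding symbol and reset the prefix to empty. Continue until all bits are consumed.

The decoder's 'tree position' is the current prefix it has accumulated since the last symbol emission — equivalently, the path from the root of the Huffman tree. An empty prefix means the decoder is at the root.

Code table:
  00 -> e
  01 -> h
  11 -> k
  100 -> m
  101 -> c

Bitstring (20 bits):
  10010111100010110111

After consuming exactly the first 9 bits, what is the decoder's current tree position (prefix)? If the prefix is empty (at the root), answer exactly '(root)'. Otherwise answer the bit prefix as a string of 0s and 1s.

Bit 0: prefix='1' (no match yet)
Bit 1: prefix='10' (no match yet)
Bit 2: prefix='100' -> emit 'm', reset
Bit 3: prefix='1' (no match yet)
Bit 4: prefix='10' (no match yet)
Bit 5: prefix='101' -> emit 'c', reset
Bit 6: prefix='1' (no match yet)
Bit 7: prefix='11' -> emit 'k', reset
Bit 8: prefix='1' (no match yet)

Answer: 1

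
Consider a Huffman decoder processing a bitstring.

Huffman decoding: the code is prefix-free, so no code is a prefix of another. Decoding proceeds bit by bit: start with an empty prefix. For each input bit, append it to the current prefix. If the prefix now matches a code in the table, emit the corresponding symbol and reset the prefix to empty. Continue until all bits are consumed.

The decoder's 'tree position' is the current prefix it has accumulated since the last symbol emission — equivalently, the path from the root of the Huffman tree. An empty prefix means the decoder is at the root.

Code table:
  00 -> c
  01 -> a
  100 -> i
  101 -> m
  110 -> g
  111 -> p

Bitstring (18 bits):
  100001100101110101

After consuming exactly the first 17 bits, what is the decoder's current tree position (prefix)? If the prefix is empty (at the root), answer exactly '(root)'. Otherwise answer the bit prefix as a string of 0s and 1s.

Answer: 10

Derivation:
Bit 0: prefix='1' (no match yet)
Bit 1: prefix='10' (no match yet)
Bit 2: prefix='100' -> emit 'i', reset
Bit 3: prefix='0' (no match yet)
Bit 4: prefix='00' -> emit 'c', reset
Bit 5: prefix='1' (no match yet)
Bit 6: prefix='11' (no match yet)
Bit 7: prefix='110' -> emit 'g', reset
Bit 8: prefix='0' (no match yet)
Bit 9: prefix='01' -> emit 'a', reset
Bit 10: prefix='0' (no match yet)
Bit 11: prefix='01' -> emit 'a', reset
Bit 12: prefix='1' (no match yet)
Bit 13: prefix='11' (no match yet)
Bit 14: prefix='110' -> emit 'g', reset
Bit 15: prefix='1' (no match yet)
Bit 16: prefix='10' (no match yet)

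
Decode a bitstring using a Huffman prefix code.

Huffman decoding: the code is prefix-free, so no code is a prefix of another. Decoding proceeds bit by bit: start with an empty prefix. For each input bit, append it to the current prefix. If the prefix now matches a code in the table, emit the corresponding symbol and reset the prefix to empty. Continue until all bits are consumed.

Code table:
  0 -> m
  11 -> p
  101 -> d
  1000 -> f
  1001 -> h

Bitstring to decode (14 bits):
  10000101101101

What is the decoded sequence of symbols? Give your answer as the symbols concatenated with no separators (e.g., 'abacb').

Answer: fmddd

Derivation:
Bit 0: prefix='1' (no match yet)
Bit 1: prefix='10' (no match yet)
Bit 2: prefix='100' (no match yet)
Bit 3: prefix='1000' -> emit 'f', reset
Bit 4: prefix='0' -> emit 'm', reset
Bit 5: prefix='1' (no match yet)
Bit 6: prefix='10' (no match yet)
Bit 7: prefix='101' -> emit 'd', reset
Bit 8: prefix='1' (no match yet)
Bit 9: prefix='10' (no match yet)
Bit 10: prefix='101' -> emit 'd', reset
Bit 11: prefix='1' (no match yet)
Bit 12: prefix='10' (no match yet)
Bit 13: prefix='101' -> emit 'd', reset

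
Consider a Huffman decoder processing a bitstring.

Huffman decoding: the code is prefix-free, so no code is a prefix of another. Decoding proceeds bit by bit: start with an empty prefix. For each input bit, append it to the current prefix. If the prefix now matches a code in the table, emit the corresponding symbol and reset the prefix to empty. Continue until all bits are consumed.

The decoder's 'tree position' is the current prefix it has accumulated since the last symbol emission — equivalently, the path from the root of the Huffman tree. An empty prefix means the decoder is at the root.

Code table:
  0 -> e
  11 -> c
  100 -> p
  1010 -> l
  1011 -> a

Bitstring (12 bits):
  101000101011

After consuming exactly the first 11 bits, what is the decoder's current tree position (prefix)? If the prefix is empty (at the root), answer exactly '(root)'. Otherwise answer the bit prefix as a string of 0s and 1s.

Bit 0: prefix='1' (no match yet)
Bit 1: prefix='10' (no match yet)
Bit 2: prefix='101' (no match yet)
Bit 3: prefix='1010' -> emit 'l', reset
Bit 4: prefix='0' -> emit 'e', reset
Bit 5: prefix='0' -> emit 'e', reset
Bit 6: prefix='1' (no match yet)
Bit 7: prefix='10' (no match yet)
Bit 8: prefix='101' (no match yet)
Bit 9: prefix='1010' -> emit 'l', reset
Bit 10: prefix='1' (no match yet)

Answer: 1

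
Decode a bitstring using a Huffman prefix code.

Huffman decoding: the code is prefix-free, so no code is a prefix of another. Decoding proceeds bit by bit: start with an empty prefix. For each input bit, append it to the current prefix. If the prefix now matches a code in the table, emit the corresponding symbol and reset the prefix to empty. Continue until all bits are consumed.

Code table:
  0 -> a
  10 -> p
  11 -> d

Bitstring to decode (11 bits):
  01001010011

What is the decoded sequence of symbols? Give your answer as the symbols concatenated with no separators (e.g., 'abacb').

Answer: apappad

Derivation:
Bit 0: prefix='0' -> emit 'a', reset
Bit 1: prefix='1' (no match yet)
Bit 2: prefix='10' -> emit 'p', reset
Bit 3: prefix='0' -> emit 'a', reset
Bit 4: prefix='1' (no match yet)
Bit 5: prefix='10' -> emit 'p', reset
Bit 6: prefix='1' (no match yet)
Bit 7: prefix='10' -> emit 'p', reset
Bit 8: prefix='0' -> emit 'a', reset
Bit 9: prefix='1' (no match yet)
Bit 10: prefix='11' -> emit 'd', reset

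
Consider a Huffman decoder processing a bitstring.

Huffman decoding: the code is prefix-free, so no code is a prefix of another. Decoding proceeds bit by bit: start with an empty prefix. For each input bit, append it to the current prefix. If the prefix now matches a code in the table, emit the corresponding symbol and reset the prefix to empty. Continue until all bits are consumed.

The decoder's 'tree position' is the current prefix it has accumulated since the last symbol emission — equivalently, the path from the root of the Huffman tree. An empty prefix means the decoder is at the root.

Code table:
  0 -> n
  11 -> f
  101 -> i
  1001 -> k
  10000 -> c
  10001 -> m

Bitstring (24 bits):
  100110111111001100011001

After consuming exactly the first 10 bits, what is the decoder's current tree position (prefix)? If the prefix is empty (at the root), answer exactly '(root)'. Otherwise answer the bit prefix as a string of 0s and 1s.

Bit 0: prefix='1' (no match yet)
Bit 1: prefix='10' (no match yet)
Bit 2: prefix='100' (no match yet)
Bit 3: prefix='1001' -> emit 'k', reset
Bit 4: prefix='1' (no match yet)
Bit 5: prefix='10' (no match yet)
Bit 6: prefix='101' -> emit 'i', reset
Bit 7: prefix='1' (no match yet)
Bit 8: prefix='11' -> emit 'f', reset
Bit 9: prefix='1' (no match yet)

Answer: 1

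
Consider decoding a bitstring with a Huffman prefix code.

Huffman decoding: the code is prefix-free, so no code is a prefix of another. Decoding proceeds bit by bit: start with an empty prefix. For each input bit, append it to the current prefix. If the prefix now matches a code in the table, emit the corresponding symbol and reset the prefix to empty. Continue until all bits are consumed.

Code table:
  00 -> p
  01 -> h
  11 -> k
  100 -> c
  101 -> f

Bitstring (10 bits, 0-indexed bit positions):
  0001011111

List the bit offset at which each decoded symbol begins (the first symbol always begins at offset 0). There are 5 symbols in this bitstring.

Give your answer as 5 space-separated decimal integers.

Answer: 0 2 4 6 8

Derivation:
Bit 0: prefix='0' (no match yet)
Bit 1: prefix='00' -> emit 'p', reset
Bit 2: prefix='0' (no match yet)
Bit 3: prefix='01' -> emit 'h', reset
Bit 4: prefix='0' (no match yet)
Bit 5: prefix='01' -> emit 'h', reset
Bit 6: prefix='1' (no match yet)
Bit 7: prefix='11' -> emit 'k', reset
Bit 8: prefix='1' (no match yet)
Bit 9: prefix='11' -> emit 'k', reset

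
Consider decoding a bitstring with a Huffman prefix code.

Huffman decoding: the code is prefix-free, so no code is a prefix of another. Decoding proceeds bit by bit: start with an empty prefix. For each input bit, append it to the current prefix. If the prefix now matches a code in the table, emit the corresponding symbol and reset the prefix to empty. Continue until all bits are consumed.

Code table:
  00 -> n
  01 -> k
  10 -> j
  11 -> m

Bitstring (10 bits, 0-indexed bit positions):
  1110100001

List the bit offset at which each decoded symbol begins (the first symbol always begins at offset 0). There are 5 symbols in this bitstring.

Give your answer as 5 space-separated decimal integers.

Answer: 0 2 4 6 8

Derivation:
Bit 0: prefix='1' (no match yet)
Bit 1: prefix='11' -> emit 'm', reset
Bit 2: prefix='1' (no match yet)
Bit 3: prefix='10' -> emit 'j', reset
Bit 4: prefix='1' (no match yet)
Bit 5: prefix='10' -> emit 'j', reset
Bit 6: prefix='0' (no match yet)
Bit 7: prefix='00' -> emit 'n', reset
Bit 8: prefix='0' (no match yet)
Bit 9: prefix='01' -> emit 'k', reset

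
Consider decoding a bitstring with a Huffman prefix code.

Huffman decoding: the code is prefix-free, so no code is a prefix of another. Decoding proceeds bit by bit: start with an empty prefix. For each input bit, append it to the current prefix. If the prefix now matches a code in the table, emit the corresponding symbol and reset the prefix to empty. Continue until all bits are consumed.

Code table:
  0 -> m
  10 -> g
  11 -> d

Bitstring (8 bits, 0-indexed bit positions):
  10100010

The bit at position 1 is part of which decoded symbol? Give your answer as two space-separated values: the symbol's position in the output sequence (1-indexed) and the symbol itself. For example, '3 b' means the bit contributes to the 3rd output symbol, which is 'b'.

Bit 0: prefix='1' (no match yet)
Bit 1: prefix='10' -> emit 'g', reset
Bit 2: prefix='1' (no match yet)
Bit 3: prefix='10' -> emit 'g', reset
Bit 4: prefix='0' -> emit 'm', reset
Bit 5: prefix='0' -> emit 'm', reset

Answer: 1 g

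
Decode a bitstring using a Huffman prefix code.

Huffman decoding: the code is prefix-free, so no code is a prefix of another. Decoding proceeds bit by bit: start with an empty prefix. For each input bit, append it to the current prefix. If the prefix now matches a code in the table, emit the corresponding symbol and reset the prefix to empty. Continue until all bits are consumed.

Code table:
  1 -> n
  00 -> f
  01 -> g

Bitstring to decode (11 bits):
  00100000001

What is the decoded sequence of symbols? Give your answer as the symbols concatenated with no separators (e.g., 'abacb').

Bit 0: prefix='0' (no match yet)
Bit 1: prefix='00' -> emit 'f', reset
Bit 2: prefix='1' -> emit 'n', reset
Bit 3: prefix='0' (no match yet)
Bit 4: prefix='00' -> emit 'f', reset
Bit 5: prefix='0' (no match yet)
Bit 6: prefix='00' -> emit 'f', reset
Bit 7: prefix='0' (no match yet)
Bit 8: prefix='00' -> emit 'f', reset
Bit 9: prefix='0' (no match yet)
Bit 10: prefix='01' -> emit 'g', reset

Answer: fnfffg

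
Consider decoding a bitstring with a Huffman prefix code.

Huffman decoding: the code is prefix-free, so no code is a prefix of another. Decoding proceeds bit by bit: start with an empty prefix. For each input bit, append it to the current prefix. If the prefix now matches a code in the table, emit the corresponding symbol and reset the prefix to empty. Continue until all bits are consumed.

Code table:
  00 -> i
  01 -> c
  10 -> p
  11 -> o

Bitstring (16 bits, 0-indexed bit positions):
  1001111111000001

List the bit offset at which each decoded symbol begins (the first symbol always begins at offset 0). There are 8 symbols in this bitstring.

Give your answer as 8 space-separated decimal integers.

Answer: 0 2 4 6 8 10 12 14

Derivation:
Bit 0: prefix='1' (no match yet)
Bit 1: prefix='10' -> emit 'p', reset
Bit 2: prefix='0' (no match yet)
Bit 3: prefix='01' -> emit 'c', reset
Bit 4: prefix='1' (no match yet)
Bit 5: prefix='11' -> emit 'o', reset
Bit 6: prefix='1' (no match yet)
Bit 7: prefix='11' -> emit 'o', reset
Bit 8: prefix='1' (no match yet)
Bit 9: prefix='11' -> emit 'o', reset
Bit 10: prefix='0' (no match yet)
Bit 11: prefix='00' -> emit 'i', reset
Bit 12: prefix='0' (no match yet)
Bit 13: prefix='00' -> emit 'i', reset
Bit 14: prefix='0' (no match yet)
Bit 15: prefix='01' -> emit 'c', reset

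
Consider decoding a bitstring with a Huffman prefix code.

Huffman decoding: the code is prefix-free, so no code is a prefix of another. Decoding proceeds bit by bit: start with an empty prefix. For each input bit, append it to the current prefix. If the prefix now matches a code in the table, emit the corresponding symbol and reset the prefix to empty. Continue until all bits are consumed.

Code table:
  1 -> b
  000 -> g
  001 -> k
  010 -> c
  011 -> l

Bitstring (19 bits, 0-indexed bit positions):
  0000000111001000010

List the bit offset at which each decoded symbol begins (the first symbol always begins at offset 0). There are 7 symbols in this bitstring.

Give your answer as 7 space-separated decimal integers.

Bit 0: prefix='0' (no match yet)
Bit 1: prefix='00' (no match yet)
Bit 2: prefix='000' -> emit 'g', reset
Bit 3: prefix='0' (no match yet)
Bit 4: prefix='00' (no match yet)
Bit 5: prefix='000' -> emit 'g', reset
Bit 6: prefix='0' (no match yet)
Bit 7: prefix='01' (no match yet)
Bit 8: prefix='011' -> emit 'l', reset
Bit 9: prefix='1' -> emit 'b', reset
Bit 10: prefix='0' (no match yet)
Bit 11: prefix='00' (no match yet)
Bit 12: prefix='001' -> emit 'k', reset
Bit 13: prefix='0' (no match yet)
Bit 14: prefix='00' (no match yet)
Bit 15: prefix='000' -> emit 'g', reset
Bit 16: prefix='0' (no match yet)
Bit 17: prefix='01' (no match yet)
Bit 18: prefix='010' -> emit 'c', reset

Answer: 0 3 6 9 10 13 16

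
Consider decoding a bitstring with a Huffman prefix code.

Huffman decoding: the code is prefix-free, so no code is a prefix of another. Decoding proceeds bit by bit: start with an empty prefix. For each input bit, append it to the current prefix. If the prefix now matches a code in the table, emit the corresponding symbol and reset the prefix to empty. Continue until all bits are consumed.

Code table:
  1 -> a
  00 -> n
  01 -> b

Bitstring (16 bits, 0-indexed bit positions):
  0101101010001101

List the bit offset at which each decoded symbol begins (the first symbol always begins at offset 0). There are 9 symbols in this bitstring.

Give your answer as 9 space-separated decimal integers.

Answer: 0 2 4 5 7 9 11 13 14

Derivation:
Bit 0: prefix='0' (no match yet)
Bit 1: prefix='01' -> emit 'b', reset
Bit 2: prefix='0' (no match yet)
Bit 3: prefix='01' -> emit 'b', reset
Bit 4: prefix='1' -> emit 'a', reset
Bit 5: prefix='0' (no match yet)
Bit 6: prefix='01' -> emit 'b', reset
Bit 7: prefix='0' (no match yet)
Bit 8: prefix='01' -> emit 'b', reset
Bit 9: prefix='0' (no match yet)
Bit 10: prefix='00' -> emit 'n', reset
Bit 11: prefix='0' (no match yet)
Bit 12: prefix='01' -> emit 'b', reset
Bit 13: prefix='1' -> emit 'a', reset
Bit 14: prefix='0' (no match yet)
Bit 15: prefix='01' -> emit 'b', reset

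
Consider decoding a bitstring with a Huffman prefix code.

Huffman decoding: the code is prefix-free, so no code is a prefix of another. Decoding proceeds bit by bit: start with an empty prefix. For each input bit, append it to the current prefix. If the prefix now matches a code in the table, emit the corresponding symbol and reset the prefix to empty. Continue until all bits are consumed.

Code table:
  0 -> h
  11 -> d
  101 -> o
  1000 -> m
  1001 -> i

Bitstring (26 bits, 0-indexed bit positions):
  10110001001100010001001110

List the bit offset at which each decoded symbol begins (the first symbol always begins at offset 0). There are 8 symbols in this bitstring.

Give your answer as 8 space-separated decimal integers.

Answer: 0 3 7 11 15 19 23 25

Derivation:
Bit 0: prefix='1' (no match yet)
Bit 1: prefix='10' (no match yet)
Bit 2: prefix='101' -> emit 'o', reset
Bit 3: prefix='1' (no match yet)
Bit 4: prefix='10' (no match yet)
Bit 5: prefix='100' (no match yet)
Bit 6: prefix='1000' -> emit 'm', reset
Bit 7: prefix='1' (no match yet)
Bit 8: prefix='10' (no match yet)
Bit 9: prefix='100' (no match yet)
Bit 10: prefix='1001' -> emit 'i', reset
Bit 11: prefix='1' (no match yet)
Bit 12: prefix='10' (no match yet)
Bit 13: prefix='100' (no match yet)
Bit 14: prefix='1000' -> emit 'm', reset
Bit 15: prefix='1' (no match yet)
Bit 16: prefix='10' (no match yet)
Bit 17: prefix='100' (no match yet)
Bit 18: prefix='1000' -> emit 'm', reset
Bit 19: prefix='1' (no match yet)
Bit 20: prefix='10' (no match yet)
Bit 21: prefix='100' (no match yet)
Bit 22: prefix='1001' -> emit 'i', reset
Bit 23: prefix='1' (no match yet)
Bit 24: prefix='11' -> emit 'd', reset
Bit 25: prefix='0' -> emit 'h', reset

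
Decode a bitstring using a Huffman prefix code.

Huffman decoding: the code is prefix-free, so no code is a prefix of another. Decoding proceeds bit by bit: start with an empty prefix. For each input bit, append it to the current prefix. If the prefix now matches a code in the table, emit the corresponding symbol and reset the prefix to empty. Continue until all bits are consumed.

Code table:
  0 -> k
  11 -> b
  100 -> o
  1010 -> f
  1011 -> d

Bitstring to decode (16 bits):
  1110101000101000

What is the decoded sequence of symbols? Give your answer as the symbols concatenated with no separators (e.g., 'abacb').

Bit 0: prefix='1' (no match yet)
Bit 1: prefix='11' -> emit 'b', reset
Bit 2: prefix='1' (no match yet)
Bit 3: prefix='10' (no match yet)
Bit 4: prefix='101' (no match yet)
Bit 5: prefix='1010' -> emit 'f', reset
Bit 6: prefix='1' (no match yet)
Bit 7: prefix='10' (no match yet)
Bit 8: prefix='100' -> emit 'o', reset
Bit 9: prefix='0' -> emit 'k', reset
Bit 10: prefix='1' (no match yet)
Bit 11: prefix='10' (no match yet)
Bit 12: prefix='101' (no match yet)
Bit 13: prefix='1010' -> emit 'f', reset
Bit 14: prefix='0' -> emit 'k', reset
Bit 15: prefix='0' -> emit 'k', reset

Answer: bfokfkk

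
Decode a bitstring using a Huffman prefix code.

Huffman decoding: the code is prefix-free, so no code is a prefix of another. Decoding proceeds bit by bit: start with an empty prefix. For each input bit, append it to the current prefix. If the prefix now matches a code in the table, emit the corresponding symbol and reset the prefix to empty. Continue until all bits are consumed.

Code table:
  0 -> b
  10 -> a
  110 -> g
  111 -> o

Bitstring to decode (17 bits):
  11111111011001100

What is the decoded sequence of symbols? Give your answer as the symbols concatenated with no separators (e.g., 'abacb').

Answer: ooggbgb

Derivation:
Bit 0: prefix='1' (no match yet)
Bit 1: prefix='11' (no match yet)
Bit 2: prefix='111' -> emit 'o', reset
Bit 3: prefix='1' (no match yet)
Bit 4: prefix='11' (no match yet)
Bit 5: prefix='111' -> emit 'o', reset
Bit 6: prefix='1' (no match yet)
Bit 7: prefix='11' (no match yet)
Bit 8: prefix='110' -> emit 'g', reset
Bit 9: prefix='1' (no match yet)
Bit 10: prefix='11' (no match yet)
Bit 11: prefix='110' -> emit 'g', reset
Bit 12: prefix='0' -> emit 'b', reset
Bit 13: prefix='1' (no match yet)
Bit 14: prefix='11' (no match yet)
Bit 15: prefix='110' -> emit 'g', reset
Bit 16: prefix='0' -> emit 'b', reset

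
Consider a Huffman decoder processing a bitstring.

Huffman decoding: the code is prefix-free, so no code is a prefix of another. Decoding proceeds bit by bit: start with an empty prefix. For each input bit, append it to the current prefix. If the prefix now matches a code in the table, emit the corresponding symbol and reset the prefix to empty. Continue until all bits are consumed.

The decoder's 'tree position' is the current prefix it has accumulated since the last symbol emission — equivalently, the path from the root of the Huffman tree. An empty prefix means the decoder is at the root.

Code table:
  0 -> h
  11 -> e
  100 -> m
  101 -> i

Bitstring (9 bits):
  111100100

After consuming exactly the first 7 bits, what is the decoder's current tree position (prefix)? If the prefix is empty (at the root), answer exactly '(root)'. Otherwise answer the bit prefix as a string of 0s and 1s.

Answer: 1

Derivation:
Bit 0: prefix='1' (no match yet)
Bit 1: prefix='11' -> emit 'e', reset
Bit 2: prefix='1' (no match yet)
Bit 3: prefix='11' -> emit 'e', reset
Bit 4: prefix='0' -> emit 'h', reset
Bit 5: prefix='0' -> emit 'h', reset
Bit 6: prefix='1' (no match yet)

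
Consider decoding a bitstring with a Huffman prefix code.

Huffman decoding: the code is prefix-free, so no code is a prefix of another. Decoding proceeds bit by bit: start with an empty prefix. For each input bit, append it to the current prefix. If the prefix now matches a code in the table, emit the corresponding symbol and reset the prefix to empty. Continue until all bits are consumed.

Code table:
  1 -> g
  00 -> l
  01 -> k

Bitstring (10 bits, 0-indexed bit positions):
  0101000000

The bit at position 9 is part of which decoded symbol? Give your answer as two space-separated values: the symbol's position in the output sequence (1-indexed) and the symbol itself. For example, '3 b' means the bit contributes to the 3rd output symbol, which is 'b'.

Answer: 5 l

Derivation:
Bit 0: prefix='0' (no match yet)
Bit 1: prefix='01' -> emit 'k', reset
Bit 2: prefix='0' (no match yet)
Bit 3: prefix='01' -> emit 'k', reset
Bit 4: prefix='0' (no match yet)
Bit 5: prefix='00' -> emit 'l', reset
Bit 6: prefix='0' (no match yet)
Bit 7: prefix='00' -> emit 'l', reset
Bit 8: prefix='0' (no match yet)
Bit 9: prefix='00' -> emit 'l', reset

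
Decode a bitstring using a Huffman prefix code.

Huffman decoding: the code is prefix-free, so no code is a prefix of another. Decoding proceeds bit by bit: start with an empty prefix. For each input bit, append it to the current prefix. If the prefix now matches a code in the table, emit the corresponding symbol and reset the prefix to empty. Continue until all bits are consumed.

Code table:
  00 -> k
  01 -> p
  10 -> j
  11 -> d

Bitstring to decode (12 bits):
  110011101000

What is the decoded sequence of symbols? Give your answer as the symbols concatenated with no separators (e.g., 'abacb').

Answer: dkdjjk

Derivation:
Bit 0: prefix='1' (no match yet)
Bit 1: prefix='11' -> emit 'd', reset
Bit 2: prefix='0' (no match yet)
Bit 3: prefix='00' -> emit 'k', reset
Bit 4: prefix='1' (no match yet)
Bit 5: prefix='11' -> emit 'd', reset
Bit 6: prefix='1' (no match yet)
Bit 7: prefix='10' -> emit 'j', reset
Bit 8: prefix='1' (no match yet)
Bit 9: prefix='10' -> emit 'j', reset
Bit 10: prefix='0' (no match yet)
Bit 11: prefix='00' -> emit 'k', reset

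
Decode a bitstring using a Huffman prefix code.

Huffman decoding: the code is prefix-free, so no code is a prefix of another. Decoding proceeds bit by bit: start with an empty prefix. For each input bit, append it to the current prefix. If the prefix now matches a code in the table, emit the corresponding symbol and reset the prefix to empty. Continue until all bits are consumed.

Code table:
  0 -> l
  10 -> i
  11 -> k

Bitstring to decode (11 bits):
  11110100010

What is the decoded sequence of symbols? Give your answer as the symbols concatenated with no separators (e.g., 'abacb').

Answer: kklilli

Derivation:
Bit 0: prefix='1' (no match yet)
Bit 1: prefix='11' -> emit 'k', reset
Bit 2: prefix='1' (no match yet)
Bit 3: prefix='11' -> emit 'k', reset
Bit 4: prefix='0' -> emit 'l', reset
Bit 5: prefix='1' (no match yet)
Bit 6: prefix='10' -> emit 'i', reset
Bit 7: prefix='0' -> emit 'l', reset
Bit 8: prefix='0' -> emit 'l', reset
Bit 9: prefix='1' (no match yet)
Bit 10: prefix='10' -> emit 'i', reset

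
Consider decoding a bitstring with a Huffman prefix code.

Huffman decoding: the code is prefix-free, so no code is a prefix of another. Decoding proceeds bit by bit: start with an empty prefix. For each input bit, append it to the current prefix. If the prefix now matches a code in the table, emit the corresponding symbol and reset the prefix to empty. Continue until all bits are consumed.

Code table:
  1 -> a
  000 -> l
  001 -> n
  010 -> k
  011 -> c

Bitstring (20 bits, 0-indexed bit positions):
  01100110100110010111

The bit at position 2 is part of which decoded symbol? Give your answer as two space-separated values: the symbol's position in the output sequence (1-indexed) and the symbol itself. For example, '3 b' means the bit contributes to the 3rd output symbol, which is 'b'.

Bit 0: prefix='0' (no match yet)
Bit 1: prefix='01' (no match yet)
Bit 2: prefix='011' -> emit 'c', reset
Bit 3: prefix='0' (no match yet)
Bit 4: prefix='00' (no match yet)
Bit 5: prefix='001' -> emit 'n', reset
Bit 6: prefix='1' -> emit 'a', reset

Answer: 1 c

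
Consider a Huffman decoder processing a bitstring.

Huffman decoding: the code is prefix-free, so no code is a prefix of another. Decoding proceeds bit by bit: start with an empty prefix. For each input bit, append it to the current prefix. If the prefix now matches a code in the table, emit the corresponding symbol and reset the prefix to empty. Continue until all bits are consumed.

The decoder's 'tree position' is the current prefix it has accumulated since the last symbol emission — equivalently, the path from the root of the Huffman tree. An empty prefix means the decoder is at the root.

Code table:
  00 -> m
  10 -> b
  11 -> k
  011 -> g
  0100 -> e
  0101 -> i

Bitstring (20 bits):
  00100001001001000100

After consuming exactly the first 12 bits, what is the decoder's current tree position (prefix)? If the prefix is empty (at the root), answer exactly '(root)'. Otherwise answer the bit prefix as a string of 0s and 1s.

Bit 0: prefix='0' (no match yet)
Bit 1: prefix='00' -> emit 'm', reset
Bit 2: prefix='1' (no match yet)
Bit 3: prefix='10' -> emit 'b', reset
Bit 4: prefix='0' (no match yet)
Bit 5: prefix='00' -> emit 'm', reset
Bit 6: prefix='0' (no match yet)
Bit 7: prefix='01' (no match yet)
Bit 8: prefix='010' (no match yet)
Bit 9: prefix='0100' -> emit 'e', reset
Bit 10: prefix='1' (no match yet)
Bit 11: prefix='10' -> emit 'b', reset

Answer: (root)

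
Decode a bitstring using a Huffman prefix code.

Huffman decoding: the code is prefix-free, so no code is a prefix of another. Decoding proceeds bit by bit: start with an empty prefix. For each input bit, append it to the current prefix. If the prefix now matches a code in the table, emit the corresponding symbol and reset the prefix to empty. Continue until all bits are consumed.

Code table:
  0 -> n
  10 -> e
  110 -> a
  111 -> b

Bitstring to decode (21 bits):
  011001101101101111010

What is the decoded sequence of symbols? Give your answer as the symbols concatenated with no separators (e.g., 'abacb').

Answer: nanaaabee

Derivation:
Bit 0: prefix='0' -> emit 'n', reset
Bit 1: prefix='1' (no match yet)
Bit 2: prefix='11' (no match yet)
Bit 3: prefix='110' -> emit 'a', reset
Bit 4: prefix='0' -> emit 'n', reset
Bit 5: prefix='1' (no match yet)
Bit 6: prefix='11' (no match yet)
Bit 7: prefix='110' -> emit 'a', reset
Bit 8: prefix='1' (no match yet)
Bit 9: prefix='11' (no match yet)
Bit 10: prefix='110' -> emit 'a', reset
Bit 11: prefix='1' (no match yet)
Bit 12: prefix='11' (no match yet)
Bit 13: prefix='110' -> emit 'a', reset
Bit 14: prefix='1' (no match yet)
Bit 15: prefix='11' (no match yet)
Bit 16: prefix='111' -> emit 'b', reset
Bit 17: prefix='1' (no match yet)
Bit 18: prefix='10' -> emit 'e', reset
Bit 19: prefix='1' (no match yet)
Bit 20: prefix='10' -> emit 'e', reset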